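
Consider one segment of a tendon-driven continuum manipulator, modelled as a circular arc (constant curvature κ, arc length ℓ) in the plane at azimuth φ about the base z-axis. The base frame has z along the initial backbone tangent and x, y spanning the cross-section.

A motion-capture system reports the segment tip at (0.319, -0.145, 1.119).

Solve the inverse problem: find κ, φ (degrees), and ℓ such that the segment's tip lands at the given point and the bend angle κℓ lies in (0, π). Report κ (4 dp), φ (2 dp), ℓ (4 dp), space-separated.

0.5097 335.56 1.1908

ρ = √(x²+y²) = √(0.319² + -0.145²) = 0.35041
φ = atan2(y, x) mod 360° = atan2(-0.145, 0.319) = 335.5560°
|p|² = ρ² + z² = 0.35041² + 1.119² = 1.37495
κ = 2ρ / |p|² = 2×0.35041 / 1.37495 = 0.50970
θ = 2·atan2(ρ, z) = 2·atan2(0.35041, 1.119) = 0.60694 rad
ℓ = θ/κ = 0.60694/0.50970 = 1.19077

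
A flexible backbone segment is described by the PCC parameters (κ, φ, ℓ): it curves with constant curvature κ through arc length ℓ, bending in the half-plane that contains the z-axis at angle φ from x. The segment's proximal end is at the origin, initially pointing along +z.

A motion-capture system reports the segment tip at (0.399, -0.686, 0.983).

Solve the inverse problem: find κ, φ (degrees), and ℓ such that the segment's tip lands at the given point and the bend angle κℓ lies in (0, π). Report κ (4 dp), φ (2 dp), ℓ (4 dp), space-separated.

ρ = √(x²+y²) = √(0.399² + -0.686²) = 0.79360
φ = atan2(y, x) mod 360° = atan2(-0.686, 0.399) = 300.1837°
|p|² = ρ² + z² = 0.79360² + 0.983² = 1.59609
κ = 2ρ / |p|² = 2×0.79360 / 1.59609 = 0.99443
θ = 2·atan2(ρ, z) = 2·atan2(0.79360, 0.983) = 1.35838 rad
ℓ = θ/κ = 1.35838/0.99443 = 1.36599

0.9944 300.18 1.3660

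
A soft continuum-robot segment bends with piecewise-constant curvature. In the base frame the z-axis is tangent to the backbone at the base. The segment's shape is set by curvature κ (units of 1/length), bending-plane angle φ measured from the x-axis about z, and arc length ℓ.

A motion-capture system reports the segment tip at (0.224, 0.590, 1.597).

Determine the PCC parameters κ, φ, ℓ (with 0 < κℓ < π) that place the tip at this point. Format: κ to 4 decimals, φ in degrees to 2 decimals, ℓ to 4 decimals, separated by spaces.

ρ = √(x²+y²) = √(0.224² + 0.590²) = 0.63109
φ = atan2(y, x) mod 360° = atan2(0.590, 0.224) = 69.2102°
|p|² = ρ² + z² = 0.63109² + 1.597² = 2.94868
κ = 2ρ / |p|² = 2×0.63109 / 2.94868 = 0.42805
θ = 2·atan2(ρ, z) = 2·atan2(0.63109, 1.597) = 0.75268 rad
ℓ = θ/κ = 0.75268/0.42805 = 1.75839

0.4280 69.21 1.7584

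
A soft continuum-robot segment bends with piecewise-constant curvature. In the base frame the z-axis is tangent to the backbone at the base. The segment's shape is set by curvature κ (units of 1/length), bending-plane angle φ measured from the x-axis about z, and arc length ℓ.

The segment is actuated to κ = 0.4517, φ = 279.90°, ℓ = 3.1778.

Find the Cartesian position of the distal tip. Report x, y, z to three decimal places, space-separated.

0.329 -1.887 2.194

θ = κ·ℓ = 0.4517 × 3.1778 = 1.43541 rad
ρ = (1 − cos θ)/κ = (1 − 0.13497)/0.4517 = 1.91505
z = sin θ / κ = 0.99085/0.4517 = 2.19360
x = ρ cos φ = 1.91505 × cos(279.90°) = 0.32925
y = ρ sin φ = 1.91505 × sin(279.90°) = -1.88654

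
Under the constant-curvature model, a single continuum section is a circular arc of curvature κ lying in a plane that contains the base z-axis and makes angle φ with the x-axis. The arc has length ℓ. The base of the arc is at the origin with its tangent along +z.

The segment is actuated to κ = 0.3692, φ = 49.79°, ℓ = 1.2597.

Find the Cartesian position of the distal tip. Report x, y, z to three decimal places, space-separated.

0.186 0.220 1.215

θ = κ·ℓ = 0.3692 × 1.2597 = 0.46508 rad
ρ = (1 − cos θ)/κ = (1 − 0.89379)/0.3692 = 0.28769
z = sin θ / κ = 0.44850/0.3692 = 1.21478
x = ρ cos φ = 0.28769 × cos(49.79°) = 0.18573
y = ρ sin φ = 0.28769 × sin(49.79°) = 0.21970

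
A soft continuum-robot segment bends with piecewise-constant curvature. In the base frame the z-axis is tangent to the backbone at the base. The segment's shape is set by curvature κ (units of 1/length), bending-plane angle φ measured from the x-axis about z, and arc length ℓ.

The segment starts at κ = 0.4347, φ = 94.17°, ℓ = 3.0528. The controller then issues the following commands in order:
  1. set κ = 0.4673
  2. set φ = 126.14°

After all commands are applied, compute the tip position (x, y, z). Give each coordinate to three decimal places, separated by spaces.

initial: κ=0.4347, φ=94.17°, ℓ=3.0528
cmd 1: set κ=0.4673 → (κ,φ,ℓ)=(0.4673,94.17°,3.0528) → tip=(-0.1332,1.8275,2.1177)
cmd 2: set φ=126.14° → (κ,φ,ℓ)=(0.4673,126.14°,3.0528) → tip=(-1.0807,1.4798,2.1177)

-1.081 1.480 2.118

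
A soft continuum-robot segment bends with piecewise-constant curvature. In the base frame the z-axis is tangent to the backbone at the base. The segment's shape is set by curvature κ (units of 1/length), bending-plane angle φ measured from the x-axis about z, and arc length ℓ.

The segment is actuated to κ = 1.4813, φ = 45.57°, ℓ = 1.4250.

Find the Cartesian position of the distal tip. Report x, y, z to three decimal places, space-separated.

0.716 0.730 0.579

θ = κ·ℓ = 1.4813 × 1.4250 = 2.11085 rad
ρ = (1 − cos θ)/κ = (1 − -0.51418)/1.4813 = 1.02220
z = sin θ / κ = 0.85768/1.4813 = 0.57900
x = ρ cos φ = 1.02220 × cos(45.57°) = 0.71558
y = ρ sin φ = 1.02220 × sin(45.57°) = 0.72996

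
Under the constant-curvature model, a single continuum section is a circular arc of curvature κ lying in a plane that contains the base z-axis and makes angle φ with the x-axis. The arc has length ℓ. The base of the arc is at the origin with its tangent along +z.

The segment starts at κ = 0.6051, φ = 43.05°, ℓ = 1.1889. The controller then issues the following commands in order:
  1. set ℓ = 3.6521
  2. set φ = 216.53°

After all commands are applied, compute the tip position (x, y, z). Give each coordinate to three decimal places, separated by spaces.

-2.120 -1.570 1.326

initial: κ=0.6051, φ=43.05°, ℓ=1.1889
cmd 1: set ℓ=3.6521 → (κ,φ,ℓ)=(0.6051,43.05°,3.6521) → tip=(1.9280,1.8010,1.3265)
cmd 2: set φ=216.53° → (κ,φ,ℓ)=(0.6051,216.53°,3.6521) → tip=(-2.1200,-1.5705,1.3265)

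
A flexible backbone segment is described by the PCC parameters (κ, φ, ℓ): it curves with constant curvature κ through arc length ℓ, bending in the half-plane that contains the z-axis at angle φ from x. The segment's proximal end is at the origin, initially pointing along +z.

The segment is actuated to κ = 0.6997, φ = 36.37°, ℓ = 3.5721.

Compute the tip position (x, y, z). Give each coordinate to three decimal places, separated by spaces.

2.072 1.526 0.856

θ = κ·ℓ = 0.6997 × 3.5721 = 2.49940 rad
ρ = (1 − cos θ)/κ = (1 − -0.80078)/0.6997 = 2.57365
z = sin θ / κ = 0.59895/0.6997 = 0.85602
x = ρ cos φ = 2.57365 × cos(36.37°) = 2.07231
y = ρ sin φ = 2.57365 × sin(36.37°) = 1.52617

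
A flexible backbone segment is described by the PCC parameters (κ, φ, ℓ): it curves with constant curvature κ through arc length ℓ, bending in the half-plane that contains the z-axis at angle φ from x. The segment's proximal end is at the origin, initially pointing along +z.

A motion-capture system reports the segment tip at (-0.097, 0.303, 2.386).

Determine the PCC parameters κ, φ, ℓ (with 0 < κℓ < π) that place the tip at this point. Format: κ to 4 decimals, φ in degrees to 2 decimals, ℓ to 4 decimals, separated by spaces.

ρ = √(x²+y²) = √(-0.097² + 0.303²) = 0.31815
φ = atan2(y, x) mod 360° = atan2(0.303, -0.097) = 107.7515°
|p|² = ρ² + z² = 0.31815² + 2.386² = 5.79421
κ = 2ρ / |p|² = 2×0.31815 / 5.79421 = 0.10982
θ = 2·atan2(ρ, z) = 2·atan2(0.31815, 2.386) = 0.26511 rad
ℓ = θ/κ = 0.26511/0.10982 = 2.41418

0.1098 107.75 2.4142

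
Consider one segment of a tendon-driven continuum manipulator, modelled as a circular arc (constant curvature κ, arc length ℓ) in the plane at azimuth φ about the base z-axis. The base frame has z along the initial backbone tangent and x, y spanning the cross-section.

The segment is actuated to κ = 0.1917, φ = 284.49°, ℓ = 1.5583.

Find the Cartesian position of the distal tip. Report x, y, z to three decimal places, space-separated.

0.058 -0.224 1.535

θ = κ·ℓ = 0.1917 × 1.5583 = 0.29873 rad
ρ = (1 − cos θ)/κ = (1 − 0.95571)/0.1917 = 0.23103
z = sin θ / κ = 0.29430/0.1917 = 1.53523
x = ρ cos φ = 0.23103 × cos(284.49°) = 0.05781
y = ρ sin φ = 0.23103 × sin(284.49°) = -0.22368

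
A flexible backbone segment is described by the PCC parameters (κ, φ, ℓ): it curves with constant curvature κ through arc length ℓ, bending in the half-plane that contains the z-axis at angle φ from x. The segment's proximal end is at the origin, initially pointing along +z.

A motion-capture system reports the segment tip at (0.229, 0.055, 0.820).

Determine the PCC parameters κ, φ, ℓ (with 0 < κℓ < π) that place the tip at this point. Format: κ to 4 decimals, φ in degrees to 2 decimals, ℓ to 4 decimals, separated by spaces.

ρ = √(x²+y²) = √(0.229² + 0.055²) = 0.23551
φ = atan2(y, x) mod 360° = atan2(0.055, 0.229) = 13.5052°
|p|² = ρ² + z² = 0.23551² + 0.820² = 0.72787
κ = 2ρ / |p|² = 2×0.23551 / 0.72787 = 0.64713
θ = 2·atan2(ρ, z) = 2·atan2(0.23551, 0.820) = 0.55936 rad
ℓ = θ/κ = 0.55936/0.64713 = 0.86438

0.6471 13.51 0.8644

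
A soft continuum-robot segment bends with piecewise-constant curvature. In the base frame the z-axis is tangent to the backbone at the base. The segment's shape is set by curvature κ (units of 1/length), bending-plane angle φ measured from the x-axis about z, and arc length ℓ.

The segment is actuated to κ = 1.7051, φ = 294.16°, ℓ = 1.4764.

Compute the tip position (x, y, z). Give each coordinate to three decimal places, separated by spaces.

0.435 -0.969 0.343

θ = κ·ℓ = 1.7051 × 1.4764 = 2.51741 rad
ρ = (1 − cos θ)/κ = (1 − -0.81144)/1.7051 = 1.06237
z = sin θ / κ = 0.58443/1.7051 = 0.34276
x = ρ cos φ = 1.06237 × cos(294.16°) = 0.43481
y = ρ sin φ = 1.06237 × sin(294.16°) = -0.96931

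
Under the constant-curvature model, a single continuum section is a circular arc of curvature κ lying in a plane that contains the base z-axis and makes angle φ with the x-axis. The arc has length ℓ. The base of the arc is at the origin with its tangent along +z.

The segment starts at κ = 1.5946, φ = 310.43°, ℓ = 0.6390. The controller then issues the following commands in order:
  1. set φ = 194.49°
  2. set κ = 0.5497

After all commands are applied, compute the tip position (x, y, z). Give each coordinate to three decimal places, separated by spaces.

initial: κ=1.5946, φ=310.43°, ℓ=0.6390
cmd 1: set φ=194.49° → (κ,φ,ℓ)=(1.5946,194.49°,0.6390) → tip=(-0.2889,-0.0746,0.5340)
cmd 2: set κ=0.5497 → (κ,φ,ℓ)=(0.5497,194.49°,0.6390) → tip=(-0.1075,-0.0278,0.6259)

-0.108 -0.028 0.626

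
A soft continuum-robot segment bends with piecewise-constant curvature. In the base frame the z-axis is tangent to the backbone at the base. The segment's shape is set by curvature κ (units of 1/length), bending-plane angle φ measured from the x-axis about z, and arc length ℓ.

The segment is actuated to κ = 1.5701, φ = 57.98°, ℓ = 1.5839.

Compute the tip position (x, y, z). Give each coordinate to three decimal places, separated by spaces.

0.606 0.968 0.388

θ = κ·ℓ = 1.5701 × 1.5839 = 2.48688 rad
ρ = (1 − cos θ)/κ = (1 − -0.79322)/1.5701 = 1.14211
z = sin θ / κ = 0.60893/1.5701 = 0.38783
x = ρ cos φ = 1.14211 × cos(57.98°) = 0.60556
y = ρ sin φ = 1.14211 × sin(57.98°) = 0.96835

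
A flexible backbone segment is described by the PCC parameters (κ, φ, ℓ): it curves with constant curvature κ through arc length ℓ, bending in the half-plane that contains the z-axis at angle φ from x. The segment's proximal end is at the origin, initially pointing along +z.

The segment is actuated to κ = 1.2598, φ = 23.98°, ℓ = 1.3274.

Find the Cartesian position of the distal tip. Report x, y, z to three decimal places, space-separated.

θ = κ·ℓ = 1.2598 × 1.3274 = 1.67226 rad
ρ = (1 − cos θ)/κ = (1 − -0.10129)/1.2598 = 0.87418
z = sin θ / κ = 0.99486/1.2598 = 0.78969
x = ρ cos φ = 0.87418 × cos(23.98°) = 0.79872
y = ρ sin φ = 0.87418 × sin(23.98°) = 0.35528

0.799 0.355 0.790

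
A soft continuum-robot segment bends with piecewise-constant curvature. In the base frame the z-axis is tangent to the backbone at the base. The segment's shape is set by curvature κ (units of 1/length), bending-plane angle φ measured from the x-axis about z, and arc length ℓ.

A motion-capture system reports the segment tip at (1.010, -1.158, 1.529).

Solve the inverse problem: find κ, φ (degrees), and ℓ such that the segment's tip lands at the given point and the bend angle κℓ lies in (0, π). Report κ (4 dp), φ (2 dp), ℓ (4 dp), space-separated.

0.6540 311.09 2.4093

ρ = √(x²+y²) = √(1.010² + -1.158²) = 1.53658
φ = atan2(y, x) mod 360° = atan2(-1.158, 1.010) = 311.0947°
|p|² = ρ² + z² = 1.53658² + 1.529² = 4.69890
κ = 2ρ / |p|² = 2×1.53658 / 4.69890 = 0.65401
θ = 2·atan2(ρ, z) = 2·atan2(1.53658, 1.529) = 1.57574 rad
ℓ = θ/κ = 1.57574/0.65401 = 2.40933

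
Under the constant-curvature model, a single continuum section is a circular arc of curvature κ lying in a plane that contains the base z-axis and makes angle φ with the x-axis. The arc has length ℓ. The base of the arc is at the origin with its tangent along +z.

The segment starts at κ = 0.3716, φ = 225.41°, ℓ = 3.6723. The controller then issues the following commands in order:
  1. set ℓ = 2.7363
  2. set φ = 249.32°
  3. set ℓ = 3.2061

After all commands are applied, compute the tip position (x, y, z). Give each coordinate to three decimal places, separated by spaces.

-0.598 -1.585 2.500

initial: κ=0.3716, φ=225.41°, ℓ=3.6723
cmd 1: set ℓ=2.7363 → (κ,φ,ℓ)=(0.3716,225.41°,2.7363) → tip=(-0.8953,-0.9082,2.2886)
cmd 2: set φ=249.32° → (κ,φ,ℓ)=(0.3716,249.32°,2.7363) → tip=(-0.4504,-1.1932,2.2886)
cmd 3: set ℓ=3.2061 → (κ,φ,ℓ)=(0.3716,249.32°,3.2061) → tip=(-0.5984,-1.5852,2.4997)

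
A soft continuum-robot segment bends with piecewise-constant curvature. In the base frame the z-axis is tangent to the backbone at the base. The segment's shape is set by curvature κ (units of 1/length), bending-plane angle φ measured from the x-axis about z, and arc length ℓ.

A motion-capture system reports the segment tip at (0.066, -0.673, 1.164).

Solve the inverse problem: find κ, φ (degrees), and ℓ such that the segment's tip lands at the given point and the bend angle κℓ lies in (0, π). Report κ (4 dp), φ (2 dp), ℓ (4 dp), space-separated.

0.7463 275.60 1.4104

ρ = √(x²+y²) = √(0.066² + -0.673²) = 0.67623
φ = atan2(y, x) mod 360° = atan2(-0.673, 0.066) = 275.6010°
|p|² = ρ² + z² = 0.67623² + 1.164² = 1.81218
κ = 2ρ / |p|² = 2×0.67623 / 1.81218 = 0.74631
θ = 2·atan2(ρ, z) = 2·atan2(0.67623, 1.164) = 1.05259 rad
ℓ = θ/κ = 1.05259/0.74631 = 1.41039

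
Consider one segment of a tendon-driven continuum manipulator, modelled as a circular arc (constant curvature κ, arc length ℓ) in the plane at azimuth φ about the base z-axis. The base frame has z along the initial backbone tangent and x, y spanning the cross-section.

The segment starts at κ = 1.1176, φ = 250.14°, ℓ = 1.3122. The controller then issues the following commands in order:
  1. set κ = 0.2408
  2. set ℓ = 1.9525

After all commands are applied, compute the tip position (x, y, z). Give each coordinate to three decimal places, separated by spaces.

initial: κ=1.1176, φ=250.14°, ℓ=1.3122
cmd 1: set κ=0.2408 → (κ,φ,ℓ)=(0.2408,250.14°,1.3122) → tip=(-0.0698,-0.1934,1.2905)
cmd 2: set ℓ=1.9525 → (κ,φ,ℓ)=(0.2408,250.14°,1.9525) → tip=(-0.1531,-0.4238,1.8814)

-0.153 -0.424 1.881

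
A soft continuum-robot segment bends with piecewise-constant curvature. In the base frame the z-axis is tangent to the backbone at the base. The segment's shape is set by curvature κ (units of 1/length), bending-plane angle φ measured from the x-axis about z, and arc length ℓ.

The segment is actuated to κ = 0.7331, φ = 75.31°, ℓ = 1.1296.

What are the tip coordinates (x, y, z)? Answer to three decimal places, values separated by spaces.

θ = κ·ℓ = 0.7331 × 1.1296 = 0.82811 rad
ρ = (1 − cos θ)/κ = (1 − 0.67627)/0.7331 = 0.44159
z = sin θ / κ = 0.73665/0.7331 = 1.00485
x = ρ cos φ = 0.44159 × cos(75.31°) = 0.11198
y = ρ sin φ = 0.44159 × sin(75.31°) = 0.42716

0.112 0.427 1.005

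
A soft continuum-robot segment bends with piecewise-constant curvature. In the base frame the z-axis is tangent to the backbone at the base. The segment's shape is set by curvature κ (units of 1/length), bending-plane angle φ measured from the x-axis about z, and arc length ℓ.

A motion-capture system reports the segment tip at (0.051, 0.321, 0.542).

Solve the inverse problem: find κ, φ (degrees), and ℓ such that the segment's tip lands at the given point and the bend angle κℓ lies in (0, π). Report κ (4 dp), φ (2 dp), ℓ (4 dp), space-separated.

1.6275 80.97 0.6638

ρ = √(x²+y²) = √(0.051² + 0.321²) = 0.32503
φ = atan2(y, x) mod 360° = atan2(0.321, 0.051) = 80.9724°
|p|² = ρ² + z² = 0.32503² + 0.542² = 0.39941
κ = 2ρ / |p|² = 2×0.32503 / 0.39941 = 1.62755
θ = 2·atan2(ρ, z) = 2·atan2(0.32503, 0.542) = 1.08037 rad
ℓ = θ/κ = 1.08037/1.62755 = 0.66380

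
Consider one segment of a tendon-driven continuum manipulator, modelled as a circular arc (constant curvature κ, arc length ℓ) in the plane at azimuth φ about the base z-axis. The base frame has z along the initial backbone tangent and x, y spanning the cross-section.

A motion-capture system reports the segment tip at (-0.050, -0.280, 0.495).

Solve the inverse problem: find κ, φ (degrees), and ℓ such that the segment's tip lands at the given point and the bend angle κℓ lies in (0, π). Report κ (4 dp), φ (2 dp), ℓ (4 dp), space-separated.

ρ = √(x²+y²) = √(-0.050² + -0.280²) = 0.28443
φ = atan2(y, x) mod 360° = atan2(-0.280, -0.050) = 259.8753°
|p|² = ρ² + z² = 0.28443² + 0.495² = 0.32593
κ = 2ρ / |p|² = 2×0.28443 / 0.32593 = 1.74537
θ = 2·atan2(ρ, z) = 2·atan2(0.28443, 0.495) = 1.04307 rad
ℓ = θ/κ = 1.04307/1.74537 = 0.59762

1.7454 259.88 0.5976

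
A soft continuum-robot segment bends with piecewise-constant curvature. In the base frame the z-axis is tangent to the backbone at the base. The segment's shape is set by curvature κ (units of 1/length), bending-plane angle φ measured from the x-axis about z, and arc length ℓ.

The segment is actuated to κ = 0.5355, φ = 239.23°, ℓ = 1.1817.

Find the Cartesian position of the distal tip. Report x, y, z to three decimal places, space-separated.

θ = κ·ℓ = 0.5355 × 1.1817 = 0.63280 rad
ρ = (1 − cos θ)/κ = (1 − 0.80637)/0.5355 = 0.36158
z = sin θ / κ = 0.59141/0.5355 = 1.10440
x = ρ cos φ = 0.36158 × cos(239.23°) = -0.18498
y = ρ sin φ = 0.36158 × sin(239.23°) = -0.31068

-0.185 -0.311 1.104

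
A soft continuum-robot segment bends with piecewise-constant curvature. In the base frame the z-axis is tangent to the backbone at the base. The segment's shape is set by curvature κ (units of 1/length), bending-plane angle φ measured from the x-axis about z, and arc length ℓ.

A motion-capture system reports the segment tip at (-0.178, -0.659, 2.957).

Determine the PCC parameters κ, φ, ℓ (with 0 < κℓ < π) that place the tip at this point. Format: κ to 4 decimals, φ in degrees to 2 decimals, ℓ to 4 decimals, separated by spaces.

0.1482 254.88 3.0610

ρ = √(x²+y²) = √(-0.178² + -0.659²) = 0.68262
φ = atan2(y, x) mod 360° = atan2(-0.659, -0.178) = 254.8848°
|p|² = ρ² + z² = 0.68262² + 2.957² = 9.20981
κ = 2ρ / |p|² = 2×0.68262 / 9.20981 = 0.14824
θ = 2·atan2(ρ, z) = 2·atan2(0.68262, 2.957) = 0.45375 rad
ℓ = θ/κ = 0.45375/0.14824 = 3.06096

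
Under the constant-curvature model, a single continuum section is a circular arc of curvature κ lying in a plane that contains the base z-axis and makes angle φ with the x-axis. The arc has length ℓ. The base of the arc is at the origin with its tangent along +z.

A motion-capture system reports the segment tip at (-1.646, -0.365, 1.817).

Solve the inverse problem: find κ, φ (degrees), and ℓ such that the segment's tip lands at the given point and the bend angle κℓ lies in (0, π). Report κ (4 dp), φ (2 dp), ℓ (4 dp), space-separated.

0.5488 192.50 2.7259

ρ = √(x²+y²) = √(-1.646² + -0.365²) = 1.68598
φ = atan2(y, x) mod 360° = atan2(-0.365, -1.646) = 192.5030°
|p|² = ρ² + z² = 1.68598² + 1.817² = 6.14403
κ = 2ρ / |p|² = 2×1.68598 / 6.14403 = 0.54882
θ = 2·atan2(ρ, z) = 2·atan2(1.68598, 1.817) = 1.49603 rad
ℓ = θ/κ = 1.49603/0.54882 = 2.72590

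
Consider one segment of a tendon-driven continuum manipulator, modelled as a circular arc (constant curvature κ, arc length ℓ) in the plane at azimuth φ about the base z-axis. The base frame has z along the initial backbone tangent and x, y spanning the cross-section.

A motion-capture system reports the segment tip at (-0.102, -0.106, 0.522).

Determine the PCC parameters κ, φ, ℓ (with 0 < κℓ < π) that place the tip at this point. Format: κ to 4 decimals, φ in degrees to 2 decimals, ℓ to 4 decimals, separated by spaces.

ρ = √(x²+y²) = √(-0.102² + -0.106²) = 0.14711
φ = atan2(y, x) mod 360° = atan2(-0.106, -0.102) = 226.1017°
|p|² = ρ² + z² = 0.14711² + 0.522² = 0.29412
κ = 2ρ / |p|² = 2×0.14711 / 0.29412 = 1.00030
θ = 2·atan2(ρ, z) = 2·atan2(0.14711, 0.522) = 0.54937 rad
ℓ = θ/κ = 0.54937/1.00030 = 0.54921

1.0003 226.10 0.5492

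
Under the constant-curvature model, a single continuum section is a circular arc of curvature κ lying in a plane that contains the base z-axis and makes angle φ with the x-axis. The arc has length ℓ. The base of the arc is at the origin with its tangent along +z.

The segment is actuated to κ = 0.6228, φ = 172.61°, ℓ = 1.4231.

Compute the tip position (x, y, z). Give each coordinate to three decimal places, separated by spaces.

-0.586 0.076 1.244

θ = κ·ℓ = 0.6228 × 1.4231 = 0.88631 rad
ρ = (1 − cos θ)/κ = (1 − 0.63228)/0.6228 = 0.59043
z = sin θ / κ = 0.77474/0.6228 = 1.24397
x = ρ cos φ = 0.59043 × cos(172.61°) = -0.58553
y = ρ sin φ = 0.59043 × sin(172.61°) = 0.07594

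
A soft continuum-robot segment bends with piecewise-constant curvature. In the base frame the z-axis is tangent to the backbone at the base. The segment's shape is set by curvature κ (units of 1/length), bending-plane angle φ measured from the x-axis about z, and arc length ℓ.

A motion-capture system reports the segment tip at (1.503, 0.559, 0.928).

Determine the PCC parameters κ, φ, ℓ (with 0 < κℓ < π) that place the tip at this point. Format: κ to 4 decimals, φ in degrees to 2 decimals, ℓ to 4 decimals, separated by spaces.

ρ = √(x²+y²) = √(1.503² + 0.559²) = 1.60359
φ = atan2(y, x) mod 360° = atan2(0.559, 1.503) = 20.4013°
|p|² = ρ² + z² = 1.60359² + 0.928² = 3.43267
κ = 2ρ / |p|² = 2×1.60359 / 3.43267 = 0.93431
θ = 2·atan2(ρ, z) = 2·atan2(1.60359, 0.928) = 2.09237 rad
ℓ = θ/κ = 2.09237/0.93431 = 2.23948

0.9343 20.40 2.2395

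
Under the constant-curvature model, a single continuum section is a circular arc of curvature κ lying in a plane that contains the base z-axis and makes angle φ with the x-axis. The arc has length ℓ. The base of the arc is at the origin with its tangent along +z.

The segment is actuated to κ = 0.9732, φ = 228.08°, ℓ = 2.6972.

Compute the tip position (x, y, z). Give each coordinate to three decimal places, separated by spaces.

θ = κ·ℓ = 0.9732 × 2.6972 = 2.62492 rad
ρ = (1 − cos θ)/κ = (1 − -0.86947)/0.9732 = 1.92095
z = sin θ / κ = 0.49399/0.9732 = 0.50760
x = ρ cos φ = 1.92095 × cos(228.08°) = -1.28337
y = ρ sin φ = 1.92095 × sin(228.08°) = -1.42933

-1.283 -1.429 0.508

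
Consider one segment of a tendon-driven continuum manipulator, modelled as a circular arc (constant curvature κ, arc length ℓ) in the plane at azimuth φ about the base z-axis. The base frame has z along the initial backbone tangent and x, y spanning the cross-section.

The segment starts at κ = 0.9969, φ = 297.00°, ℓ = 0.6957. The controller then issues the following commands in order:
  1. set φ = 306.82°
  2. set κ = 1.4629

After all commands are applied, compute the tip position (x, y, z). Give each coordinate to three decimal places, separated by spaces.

0.194 -0.260 0.582

initial: κ=0.9969, φ=297.00°, ℓ=0.6957
cmd 1: set φ=306.82° → (κ,φ,ℓ)=(0.9969,306.82°,0.6957) → tip=(0.1389,-0.1855,0.6413)
cmd 2: set κ=1.4629 → (κ,φ,ℓ)=(1.4629,306.82°,0.6957) → tip=(0.1945,-0.2598,0.5817)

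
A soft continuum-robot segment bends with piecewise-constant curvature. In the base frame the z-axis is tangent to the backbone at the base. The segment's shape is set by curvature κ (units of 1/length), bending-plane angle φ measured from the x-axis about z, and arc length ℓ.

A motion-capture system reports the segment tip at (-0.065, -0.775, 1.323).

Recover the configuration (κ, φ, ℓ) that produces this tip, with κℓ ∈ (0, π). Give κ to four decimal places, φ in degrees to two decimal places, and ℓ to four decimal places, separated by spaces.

0.6604 265.21 1.6093

ρ = √(x²+y²) = √(-0.065² + -0.775²) = 0.77772
φ = atan2(y, x) mod 360° = atan2(-0.775, -0.065) = 265.2058°
|p|² = ρ² + z² = 0.77772² + 1.323² = 2.35518
κ = 2ρ / |p|² = 2×0.77772 / 2.35518 = 0.66043
θ = 2·atan2(ρ, z) = 2·atan2(0.77772, 1.323) = 1.06287 rad
ℓ = θ/κ = 1.06287/0.66043 = 1.60935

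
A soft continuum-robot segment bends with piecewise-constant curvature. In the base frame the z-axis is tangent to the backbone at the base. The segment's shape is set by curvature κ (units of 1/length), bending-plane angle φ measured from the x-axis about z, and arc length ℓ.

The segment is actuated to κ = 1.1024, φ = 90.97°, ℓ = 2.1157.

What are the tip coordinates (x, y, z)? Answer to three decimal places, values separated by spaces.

-0.026 1.533 0.657

θ = κ·ℓ = 1.1024 × 2.1157 = 2.33235 rad
ρ = (1 − cos θ)/κ = (1 − -0.69005)/1.1024 = 1.53306
z = sin θ / κ = 0.72377/1.1024 = 0.65654
x = ρ cos φ = 1.53306 × cos(90.97°) = -0.02595
y = ρ sin φ = 1.53306 × sin(90.97°) = 1.53284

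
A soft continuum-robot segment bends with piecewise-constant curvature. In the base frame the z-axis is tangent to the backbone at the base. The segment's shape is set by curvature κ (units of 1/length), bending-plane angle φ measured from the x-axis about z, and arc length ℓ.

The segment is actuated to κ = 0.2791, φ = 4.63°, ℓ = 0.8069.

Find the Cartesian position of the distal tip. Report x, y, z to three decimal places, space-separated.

θ = κ·ℓ = 0.2791 × 0.8069 = 0.22521 rad
ρ = (1 − cos θ)/κ = (1 − 0.97475)/0.2791 = 0.09048
z = sin θ / κ = 0.22331/0.2791 = 0.80010
x = ρ cos φ = 0.09048 × cos(4.63°) = 0.09018
y = ρ sin φ = 0.09048 × sin(4.63°) = 0.00730

0.090 0.007 0.800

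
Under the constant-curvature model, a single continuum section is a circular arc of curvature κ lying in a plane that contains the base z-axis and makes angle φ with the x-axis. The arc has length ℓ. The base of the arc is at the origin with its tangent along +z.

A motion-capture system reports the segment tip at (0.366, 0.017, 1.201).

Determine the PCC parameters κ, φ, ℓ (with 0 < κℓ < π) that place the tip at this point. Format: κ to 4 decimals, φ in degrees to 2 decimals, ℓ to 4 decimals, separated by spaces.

0.4648 2.66 1.2742

ρ = √(x²+y²) = √(0.366² + 0.017²) = 0.36639
φ = atan2(y, x) mod 360° = atan2(0.017, 0.366) = 2.6594°
|p|² = ρ² + z² = 0.36639² + 1.201² = 1.57665
κ = 2ρ / |p|² = 2×0.36639 / 1.57665 = 0.46478
θ = 2·atan2(ρ, z) = 2·atan2(0.36639, 1.201) = 0.59221 rad
ℓ = θ/κ = 0.59221/0.46478 = 1.27418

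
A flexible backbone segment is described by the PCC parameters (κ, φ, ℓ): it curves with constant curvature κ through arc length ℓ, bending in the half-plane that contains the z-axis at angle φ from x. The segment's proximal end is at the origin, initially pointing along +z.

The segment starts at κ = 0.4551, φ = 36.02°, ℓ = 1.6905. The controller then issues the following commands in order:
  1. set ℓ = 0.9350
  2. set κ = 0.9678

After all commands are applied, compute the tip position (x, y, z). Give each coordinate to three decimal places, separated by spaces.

0.319 0.232 0.813

initial: κ=0.4551, φ=36.02°, ℓ=1.6905
cmd 1: set ℓ=0.9350 → (κ,φ,ℓ)=(0.4551,36.02°,0.9350) → tip=(0.1585,0.1152,0.9070)
cmd 2: set κ=0.9678 → (κ,φ,ℓ)=(0.9678,36.02°,0.9350) → tip=(0.3194,0.2323,0.8125)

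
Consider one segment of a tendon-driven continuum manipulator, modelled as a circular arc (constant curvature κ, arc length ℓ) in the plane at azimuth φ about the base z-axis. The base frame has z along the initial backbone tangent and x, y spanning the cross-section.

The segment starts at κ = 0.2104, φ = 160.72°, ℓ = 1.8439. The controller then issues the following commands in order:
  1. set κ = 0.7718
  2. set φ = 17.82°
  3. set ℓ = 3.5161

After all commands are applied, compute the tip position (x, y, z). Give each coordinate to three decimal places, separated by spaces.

initial: κ=0.2104, φ=160.72°, ℓ=1.8439
cmd 1: set κ=0.7718 → (κ,φ,ℓ)=(0.7718,160.72°,1.8439) → tip=(-1.0431,0.3649,1.2816)
cmd 2: set φ=17.82° → (κ,φ,ℓ)=(0.7718,17.82°,1.8439) → tip=(1.0520,0.3382,1.2816)
cmd 3: set ℓ=3.5161 → (κ,φ,ℓ)=(0.7718,17.82°,3.5161) → tip=(2.3558,0.7573,0.5376)

2.356 0.757 0.538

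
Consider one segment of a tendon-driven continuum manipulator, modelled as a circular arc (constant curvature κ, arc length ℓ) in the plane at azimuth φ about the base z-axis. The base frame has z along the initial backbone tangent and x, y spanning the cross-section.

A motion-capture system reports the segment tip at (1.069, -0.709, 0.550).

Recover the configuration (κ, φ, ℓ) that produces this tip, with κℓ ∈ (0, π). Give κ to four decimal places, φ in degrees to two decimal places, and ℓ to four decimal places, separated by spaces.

1.3170 326.45 1.7703

ρ = √(x²+y²) = √(1.069² + -0.709²) = 1.28275
φ = atan2(y, x) mod 360° = atan2(-0.709, 1.069) = 326.4462°
|p|² = ρ² + z² = 1.28275² + 0.550² = 1.94794
κ = 2ρ / |p|² = 2×1.28275 / 1.94794 = 1.31703
θ = 2·atan2(ρ, z) = 2·atan2(1.28275, 0.550) = 2.33148 rad
ℓ = θ/κ = 2.33148/1.31703 = 1.77026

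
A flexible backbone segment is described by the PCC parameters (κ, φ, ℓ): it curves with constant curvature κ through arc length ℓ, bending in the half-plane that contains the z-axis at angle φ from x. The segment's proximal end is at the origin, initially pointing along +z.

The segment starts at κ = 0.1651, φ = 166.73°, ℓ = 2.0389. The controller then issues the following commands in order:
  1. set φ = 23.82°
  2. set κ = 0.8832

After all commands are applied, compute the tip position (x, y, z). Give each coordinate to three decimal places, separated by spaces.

1.272 0.562 1.102

initial: κ=0.1651, φ=166.73°, ℓ=2.0389
cmd 1: set φ=23.82° → (κ,φ,ℓ)=(0.1651,23.82°,2.0389) → tip=(0.3110,0.1373,2.0006)
cmd 2: set κ=0.8832 → (κ,φ,ℓ)=(0.8832,23.82°,2.0389) → tip=(1.2719,0.5615,1.1024)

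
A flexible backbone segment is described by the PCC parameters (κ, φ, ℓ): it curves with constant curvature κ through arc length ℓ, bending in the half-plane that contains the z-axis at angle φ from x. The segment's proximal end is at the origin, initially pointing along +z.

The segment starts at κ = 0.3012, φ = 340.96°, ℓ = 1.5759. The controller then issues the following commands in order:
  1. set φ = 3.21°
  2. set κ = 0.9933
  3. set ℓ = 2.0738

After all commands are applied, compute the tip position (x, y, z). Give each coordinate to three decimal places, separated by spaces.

initial: κ=0.3012, φ=340.96°, ℓ=1.5759
cmd 1: set φ=3.21° → (κ,φ,ℓ)=(0.3012,3.21°,1.5759) → tip=(0.3665,0.0206,1.5174)
cmd 2: set κ=0.9933 → (κ,φ,ℓ)=(0.9933,3.21°,1.5759) → tip=(0.9997,0.0561,1.0067)
cmd 3: set ℓ=2.0738 → (κ,φ,ℓ)=(0.9933,3.21°,2.0738) → tip=(1.4774,0.0829,0.8887)

1.477 0.083 0.889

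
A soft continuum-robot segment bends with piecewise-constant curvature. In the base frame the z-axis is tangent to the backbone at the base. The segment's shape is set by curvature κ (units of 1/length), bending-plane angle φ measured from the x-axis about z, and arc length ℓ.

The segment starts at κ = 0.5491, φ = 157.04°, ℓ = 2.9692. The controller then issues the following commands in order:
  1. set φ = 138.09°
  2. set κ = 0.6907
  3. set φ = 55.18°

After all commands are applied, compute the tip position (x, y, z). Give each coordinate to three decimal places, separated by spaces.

initial: κ=0.5491, φ=157.04°, ℓ=2.9692
cmd 1: set φ=138.09° → (κ,φ,ℓ)=(0.5491,138.09°,2.9692) → tip=(-1.4360,1.2889,1.8179)
cmd 2: set κ=0.6907 → (κ,φ,ℓ)=(0.6907,138.09°,2.9692) → tip=(-1.5750,1.4137,1.2842)
cmd 3: set φ=55.18° → (κ,φ,ℓ)=(0.6907,55.18°,2.9692) → tip=(1.2085,1.7375,1.2842)

1.208 1.737 1.284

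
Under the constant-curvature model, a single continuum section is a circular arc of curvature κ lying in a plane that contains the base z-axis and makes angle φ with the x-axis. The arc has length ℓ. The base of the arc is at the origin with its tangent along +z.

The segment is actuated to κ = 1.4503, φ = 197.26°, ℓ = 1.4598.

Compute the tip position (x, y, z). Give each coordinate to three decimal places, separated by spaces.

-1.001 -0.311 0.589

θ = κ·ℓ = 1.4503 × 1.4598 = 2.11715 rad
ρ = (1 − cos θ)/κ = (1 − -0.51957)/1.4503 = 1.04776
z = sin θ / κ = 0.85443/1.4503 = 0.58914
x = ρ cos φ = 1.04776 × cos(197.26°) = -1.00058
y = ρ sin φ = 1.04776 × sin(197.26°) = -0.31088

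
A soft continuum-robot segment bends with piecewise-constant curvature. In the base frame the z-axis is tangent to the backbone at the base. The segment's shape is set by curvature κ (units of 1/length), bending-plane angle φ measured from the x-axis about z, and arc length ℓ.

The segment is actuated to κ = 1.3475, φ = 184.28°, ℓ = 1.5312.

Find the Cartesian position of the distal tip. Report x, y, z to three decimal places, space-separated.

θ = κ·ℓ = 1.3475 × 1.5312 = 2.06329 rad
ρ = (1 − cos θ)/κ = (1 − -0.47283)/1.3475 = 1.09301
z = sin θ / κ = 0.88116/1.3475 = 0.65392
x = ρ cos φ = 1.09301 × cos(184.28°) = -1.08996
y = ρ sin φ = 1.09301 × sin(184.28°) = -0.08157

-1.090 -0.082 0.654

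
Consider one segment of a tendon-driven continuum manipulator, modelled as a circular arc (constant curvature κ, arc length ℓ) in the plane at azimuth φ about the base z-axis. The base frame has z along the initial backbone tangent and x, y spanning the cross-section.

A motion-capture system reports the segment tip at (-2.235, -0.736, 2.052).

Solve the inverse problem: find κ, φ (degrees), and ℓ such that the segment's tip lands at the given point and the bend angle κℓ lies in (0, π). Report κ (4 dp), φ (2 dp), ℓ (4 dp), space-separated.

ρ = √(x²+y²) = √(-2.235² + -0.736²) = 2.35307
φ = atan2(y, x) mod 360° = atan2(-0.736, -2.235) = 198.2270°
|p|² = ρ² + z² = 2.35307² + 2.052² = 9.74762
κ = 2ρ / |p|² = 2×2.35307 / 9.74762 = 0.48280
θ = 2·atan2(ρ, z) = 2·atan2(2.35307, 2.052) = 1.70728 rad
ℓ = θ/κ = 1.70728/0.48280 = 3.53621

0.4828 198.23 3.5362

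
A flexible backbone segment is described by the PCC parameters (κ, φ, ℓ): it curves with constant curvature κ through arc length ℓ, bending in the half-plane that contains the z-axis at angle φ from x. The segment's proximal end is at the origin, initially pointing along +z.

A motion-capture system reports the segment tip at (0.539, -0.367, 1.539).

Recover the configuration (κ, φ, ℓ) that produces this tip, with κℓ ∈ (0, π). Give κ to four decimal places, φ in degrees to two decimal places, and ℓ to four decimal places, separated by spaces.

0.4668 325.75 1.7170

ρ = √(x²+y²) = √(0.539² + -0.367²) = 0.65208
φ = atan2(y, x) mod 360° = atan2(-0.367, 0.539) = 325.7494°
|p|² = ρ² + z² = 0.65208² + 1.539² = 2.79373
κ = 2ρ / |p|² = 2×0.65208 / 2.79373 = 0.46682
θ = 2·atan2(ρ, z) = 2·atan2(0.65208, 1.539) = 0.80155 rad
ℓ = θ/κ = 0.80155/0.46682 = 1.71704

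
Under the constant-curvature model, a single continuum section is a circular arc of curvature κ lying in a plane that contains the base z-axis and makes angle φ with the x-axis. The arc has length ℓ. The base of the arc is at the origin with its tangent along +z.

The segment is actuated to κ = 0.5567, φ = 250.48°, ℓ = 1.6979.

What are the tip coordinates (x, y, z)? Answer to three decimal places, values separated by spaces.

θ = κ·ℓ = 0.5567 × 1.6979 = 0.94522 rad
ρ = (1 − cos θ)/κ = (1 − 0.58556)/0.5567 = 0.74445
z = sin θ / κ = 0.81063/0.5567 = 1.45613
x = ρ cos φ = 0.74445 × cos(250.48°) = -0.24875
y = ρ sin φ = 0.74445 × sin(250.48°) = -0.70166

-0.249 -0.702 1.456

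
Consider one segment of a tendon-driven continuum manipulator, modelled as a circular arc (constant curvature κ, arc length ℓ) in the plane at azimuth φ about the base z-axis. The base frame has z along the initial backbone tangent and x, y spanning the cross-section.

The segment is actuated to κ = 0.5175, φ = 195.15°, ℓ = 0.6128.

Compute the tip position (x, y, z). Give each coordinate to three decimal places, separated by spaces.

-0.093 -0.025 0.603

θ = κ·ℓ = 0.5175 × 0.6128 = 0.31712 rad
ρ = (1 − cos θ)/κ = (1 − 0.95014)/0.5175 = 0.09636
z = sin θ / κ = 0.31184/0.5175 = 0.60258
x = ρ cos φ = 0.09636 × cos(195.15°) = -0.09301
y = ρ sin φ = 0.09636 × sin(195.15°) = -0.02518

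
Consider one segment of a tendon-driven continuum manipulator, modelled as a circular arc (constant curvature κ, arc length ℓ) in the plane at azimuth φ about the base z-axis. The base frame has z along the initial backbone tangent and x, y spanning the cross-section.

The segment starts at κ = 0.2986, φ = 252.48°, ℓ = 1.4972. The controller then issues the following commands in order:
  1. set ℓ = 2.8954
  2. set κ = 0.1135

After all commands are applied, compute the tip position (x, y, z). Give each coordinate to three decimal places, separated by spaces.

-0.142 -0.450 2.844

initial: κ=0.2986, φ=252.48°, ℓ=1.4972
cmd 1: set ℓ=2.8954 → (κ,φ,ℓ)=(0.2986,252.48°,2.8954) → tip=(-0.3539,-1.1211,2.5479)
cmd 2: set κ=0.1135 → (κ,φ,ℓ)=(0.1135,252.48°,2.8954) → tip=(-0.1419,-0.4496,2.8436)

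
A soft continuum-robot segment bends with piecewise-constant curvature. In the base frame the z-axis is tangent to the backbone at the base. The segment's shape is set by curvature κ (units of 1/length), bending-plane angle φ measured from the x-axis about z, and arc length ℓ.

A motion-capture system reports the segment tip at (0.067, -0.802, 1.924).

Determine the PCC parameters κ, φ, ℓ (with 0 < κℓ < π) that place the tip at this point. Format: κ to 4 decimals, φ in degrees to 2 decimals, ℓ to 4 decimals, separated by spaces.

ρ = √(x²+y²) = √(0.067² + -0.802²) = 0.80479
φ = atan2(y, x) mod 360° = atan2(-0.802, 0.067) = 274.7755°
|p|² = ρ² + z² = 0.80479² + 1.924² = 4.34947
κ = 2ρ / |p|² = 2×0.80479 / 4.34947 = 0.37007
θ = 2·atan2(ρ, z) = 2·atan2(0.80479, 1.924) = 0.79235 rad
ℓ = θ/κ = 0.79235/0.37007 = 2.14111

0.3701 274.78 2.1411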